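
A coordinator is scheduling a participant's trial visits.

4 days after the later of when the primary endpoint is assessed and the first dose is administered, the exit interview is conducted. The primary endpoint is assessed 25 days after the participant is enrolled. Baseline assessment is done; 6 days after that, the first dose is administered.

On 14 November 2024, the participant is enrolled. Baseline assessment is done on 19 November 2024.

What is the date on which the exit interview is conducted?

13 December 2024

The participant is enrolled: Nov 14, 2024.
The primary endpoint is assessed: Nov 14, 2024 + 25 days = Dec 9, 2024.
Baseline assessment is done: Nov 19, 2024.
The first dose is administered: Nov 19, 2024 + 6 days = Nov 25, 2024.
Both prerequisites met — the primary endpoint is assessed (Dec 9, 2024), the first dose is administered (Nov 25, 2024); the later is Dec 9, 2024.
The exit interview is conducted: Dec 9, 2024 + 4 days = Dec 13, 2024.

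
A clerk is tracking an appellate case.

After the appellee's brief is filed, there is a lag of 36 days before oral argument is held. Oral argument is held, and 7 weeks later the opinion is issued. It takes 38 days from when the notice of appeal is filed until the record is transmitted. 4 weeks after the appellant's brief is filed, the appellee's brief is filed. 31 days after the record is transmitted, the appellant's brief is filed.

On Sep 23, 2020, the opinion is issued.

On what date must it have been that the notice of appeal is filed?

The opinion is issued: Sep 23, 2020.
Oral argument is held: Sep 23, 2020 − 7 weeks = Aug 5, 2020.
The appellee's brief is filed: Aug 5, 2020 − 36 days = Jun 30, 2020.
The appellant's brief is filed: Jun 30, 2020 − 4 weeks = Jun 2, 2020.
The record is transmitted: Jun 2, 2020 − 31 days = May 2, 2020.
The notice of appeal is filed: May 2, 2020 − 38 days = Mar 25, 2020.

Mar 25, 2020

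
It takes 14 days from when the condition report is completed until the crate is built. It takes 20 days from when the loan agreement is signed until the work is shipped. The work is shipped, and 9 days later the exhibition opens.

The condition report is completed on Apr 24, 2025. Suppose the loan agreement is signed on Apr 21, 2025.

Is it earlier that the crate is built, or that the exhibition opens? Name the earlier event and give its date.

The condition report is completed: Apr 24, 2025.
The crate is built: Apr 24, 2025 + 14 days = May 8, 2025.
The loan agreement is signed: Apr 21, 2025.
The work is shipped: Apr 21, 2025 + 20 days = May 11, 2025.
The exhibition opens: May 11, 2025 + 9 days = May 20, 2025.
Comparing: the crate is built on May 8, 2025 vs the exhibition opens on May 20, 2025. Earlier: the crate is built.

The crate is built — May 8, 2025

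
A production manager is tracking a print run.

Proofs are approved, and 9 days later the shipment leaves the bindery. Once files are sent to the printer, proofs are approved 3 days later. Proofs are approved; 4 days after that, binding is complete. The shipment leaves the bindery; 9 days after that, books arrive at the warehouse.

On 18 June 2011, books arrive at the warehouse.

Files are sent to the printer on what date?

Books arrive at the warehouse: Jun 18, 2011.
The shipment leaves the bindery: Jun 18, 2011 − 9 days = Jun 9, 2011.
Proofs are approved: Jun 9, 2011 − 9 days = May 31, 2011.
Files are sent to the printer: May 31, 2011 − 3 days = May 28, 2011.

28 May 2011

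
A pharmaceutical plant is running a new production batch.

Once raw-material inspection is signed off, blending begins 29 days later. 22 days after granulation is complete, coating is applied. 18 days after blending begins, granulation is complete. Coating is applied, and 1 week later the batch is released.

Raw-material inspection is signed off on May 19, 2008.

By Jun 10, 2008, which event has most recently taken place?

Raw-material inspection is signed off

Raw-material inspection is signed off: May 19, 2008.
Blending begins: May 19, 2008 + 29 days = Jun 17, 2008.
Granulation is complete: Jun 17, 2008 + 18 days = Jul 5, 2008.
Coating is applied: Jul 5, 2008 + 22 days = Jul 27, 2008.
The batch is released: Jul 27, 2008 + 1 week = Aug 3, 2008.
Jun 10, 2008 falls between when raw-material inspection is signed off (May 19, 2008) and when blending begins (Jun 17, 2008).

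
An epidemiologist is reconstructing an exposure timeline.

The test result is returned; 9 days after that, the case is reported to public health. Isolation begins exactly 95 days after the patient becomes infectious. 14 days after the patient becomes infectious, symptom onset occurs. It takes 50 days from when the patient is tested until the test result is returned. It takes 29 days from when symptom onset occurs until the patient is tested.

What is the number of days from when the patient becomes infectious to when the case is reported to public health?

Causal path: the patient becomes infectious → symptom onset occurs → the patient is tested → the test result is returned → the case is reported to public health.
Total delay along the path: 14 + 29 + 50 + 9 = 102 days.

102 days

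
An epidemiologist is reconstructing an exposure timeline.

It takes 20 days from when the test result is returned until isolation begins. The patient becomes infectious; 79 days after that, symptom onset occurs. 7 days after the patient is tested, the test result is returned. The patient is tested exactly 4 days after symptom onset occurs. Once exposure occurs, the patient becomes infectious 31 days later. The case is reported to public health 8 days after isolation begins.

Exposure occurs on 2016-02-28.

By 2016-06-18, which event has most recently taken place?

Exposure occurs: Feb 28, 2016.
The patient becomes infectious: Feb 28, 2016 + 31 days = Mar 30, 2016.
Symptom onset occurs: Mar 30, 2016 + 79 days = Jun 17, 2016.
The patient is tested: Jun 17, 2016 + 4 days = Jun 21, 2016.
The test result is returned: Jun 21, 2016 + 7 days = Jun 28, 2016.
Isolation begins: Jun 28, 2016 + 20 days = Jul 18, 2016.
The case is reported to public health: Jul 18, 2016 + 8 days = Jul 26, 2016.
Jun 18, 2016 falls between when symptom onset occurs (Jun 17, 2016) and when the patient is tested (Jun 21, 2016).

Symptom onset occurs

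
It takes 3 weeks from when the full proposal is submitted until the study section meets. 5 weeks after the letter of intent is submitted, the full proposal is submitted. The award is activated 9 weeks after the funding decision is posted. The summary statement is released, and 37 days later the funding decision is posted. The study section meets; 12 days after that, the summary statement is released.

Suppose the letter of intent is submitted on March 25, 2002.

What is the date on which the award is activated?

The letter of intent is submitted: Mar 25, 2002.
The full proposal is submitted: Mar 25, 2002 + 5 weeks = Apr 29, 2002.
The study section meets: Apr 29, 2002 + 3 weeks = May 20, 2002.
The summary statement is released: May 20, 2002 + 12 days = Jun 1, 2002.
The funding decision is posted: Jun 1, 2002 + 37 days = Jul 8, 2002.
The award is activated: Jul 8, 2002 + 9 weeks = Sep 9, 2002.

September 9, 2002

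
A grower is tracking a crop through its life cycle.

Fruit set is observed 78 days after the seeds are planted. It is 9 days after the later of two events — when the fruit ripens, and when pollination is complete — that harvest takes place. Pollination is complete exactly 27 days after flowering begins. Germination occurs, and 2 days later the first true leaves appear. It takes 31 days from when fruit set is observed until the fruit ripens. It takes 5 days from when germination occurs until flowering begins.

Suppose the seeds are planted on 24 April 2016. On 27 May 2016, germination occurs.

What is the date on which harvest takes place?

The seeds are planted: Apr 24, 2016.
Fruit set is observed: Apr 24, 2016 + 78 days = Jul 11, 2016.
The fruit ripens: Jul 11, 2016 + 31 days = Aug 11, 2016.
Germination occurs: May 27, 2016.
Flowering begins: May 27, 2016 + 5 days = Jun 1, 2016.
Pollination is complete: Jun 1, 2016 + 27 days = Jun 28, 2016.
Both prerequisites met — the fruit ripens (Aug 11, 2016), pollination is complete (Jun 28, 2016); the later is Aug 11, 2016.
Harvest takes place: Aug 11, 2016 + 9 days = Aug 20, 2016.

20 August 2016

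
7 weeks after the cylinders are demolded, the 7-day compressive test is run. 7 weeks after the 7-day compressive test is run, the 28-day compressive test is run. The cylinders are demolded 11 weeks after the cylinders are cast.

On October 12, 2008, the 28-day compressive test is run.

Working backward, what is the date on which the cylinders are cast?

April 20, 2008

The 28-day compressive test is run: Oct 12, 2008.
The 7-day compressive test is run: Oct 12, 2008 − 7 weeks = Aug 24, 2008.
The cylinders are demolded: Aug 24, 2008 − 7 weeks = Jul 6, 2008.
The cylinders are cast: Jul 6, 2008 − 11 weeks = Apr 20, 2008.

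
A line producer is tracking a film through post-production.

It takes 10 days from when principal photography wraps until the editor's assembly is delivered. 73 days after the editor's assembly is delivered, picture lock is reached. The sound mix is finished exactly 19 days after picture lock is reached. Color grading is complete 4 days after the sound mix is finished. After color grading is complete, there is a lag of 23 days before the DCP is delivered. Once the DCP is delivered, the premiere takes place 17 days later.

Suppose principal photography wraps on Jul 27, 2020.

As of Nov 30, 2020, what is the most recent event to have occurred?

Color grading is complete

Principal photography wraps: Jul 27, 2020.
The editor's assembly is delivered: Jul 27, 2020 + 10 days = Aug 6, 2020.
Picture lock is reached: Aug 6, 2020 + 73 days = Oct 18, 2020.
The sound mix is finished: Oct 18, 2020 + 19 days = Nov 6, 2020.
Color grading is complete: Nov 6, 2020 + 4 days = Nov 10, 2020.
The DCP is delivered: Nov 10, 2020 + 23 days = Dec 3, 2020.
The premiere takes place: Dec 3, 2020 + 17 days = Dec 20, 2020.
Nov 30, 2020 falls between when color grading is complete (Nov 10, 2020) and when the DCP is delivered (Dec 3, 2020).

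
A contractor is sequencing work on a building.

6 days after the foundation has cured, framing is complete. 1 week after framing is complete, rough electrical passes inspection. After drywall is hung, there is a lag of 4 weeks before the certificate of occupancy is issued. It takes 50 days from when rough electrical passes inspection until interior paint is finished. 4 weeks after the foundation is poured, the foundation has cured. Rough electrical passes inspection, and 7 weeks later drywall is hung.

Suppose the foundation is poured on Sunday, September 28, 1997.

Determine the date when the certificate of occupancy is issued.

The foundation is poured: Sep 28, 1997.
The foundation has cured: Sep 28, 1997 + 4 weeks = Oct 26, 1997.
Framing is complete: Oct 26, 1997 + 6 days = Nov 1, 1997.
Rough electrical passes inspection: Nov 1, 1997 + 1 week = Nov 8, 1997.
Drywall is hung: Nov 8, 1997 + 7 weeks = Dec 27, 1997.
The certificate of occupancy is issued: Dec 27, 1997 + 4 weeks = Jan 24, 1998.

Saturday, January 24, 1998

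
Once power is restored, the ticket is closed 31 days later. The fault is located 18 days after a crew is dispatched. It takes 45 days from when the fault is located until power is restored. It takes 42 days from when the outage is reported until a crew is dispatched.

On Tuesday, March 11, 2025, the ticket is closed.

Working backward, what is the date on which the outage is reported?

Saturday, October 26, 2024

The ticket is closed: Mar 11, 2025.
Power is restored: Mar 11, 2025 − 31 days = Feb 8, 2025.
The fault is located: Feb 8, 2025 − 45 days = Dec 25, 2024.
A crew is dispatched: Dec 25, 2024 − 18 days = Dec 7, 2024.
The outage is reported: Dec 7, 2024 − 42 days = Oct 26, 2024.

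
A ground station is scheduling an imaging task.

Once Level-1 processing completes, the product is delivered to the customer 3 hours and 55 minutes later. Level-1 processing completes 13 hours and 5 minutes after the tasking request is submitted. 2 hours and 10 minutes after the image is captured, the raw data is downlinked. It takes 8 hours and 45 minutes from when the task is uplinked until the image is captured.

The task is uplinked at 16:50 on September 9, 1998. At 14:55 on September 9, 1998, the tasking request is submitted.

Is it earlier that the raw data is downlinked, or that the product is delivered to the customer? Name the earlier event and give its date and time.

The raw data is downlinked — 03:45 on September 10, 1998

The task is uplinked: 16:50 Sep 9, 1998.
The image is captured: 16:50 Sep 9, 1998 + 8h45m = 01:35 Sep 10, 1998.
The raw data is downlinked: 01:35 Sep 10, 1998 + 2h10m = 03:45 Sep 10, 1998.
The tasking request is submitted: 14:55 Sep 9, 1998.
Level-1 processing completes: 14:55 Sep 9, 1998 + 13h05m = 04:00 Sep 10, 1998.
The product is delivered to the customer: 04:00 Sep 10, 1998 + 3h55m = 07:55 Sep 10, 1998.
Comparing: the raw data is downlinked at 03:45 Sep 10, 1998 vs the product is delivered to the customer at 07:55 Sep 10, 1998. Earlier: the raw data is downlinked.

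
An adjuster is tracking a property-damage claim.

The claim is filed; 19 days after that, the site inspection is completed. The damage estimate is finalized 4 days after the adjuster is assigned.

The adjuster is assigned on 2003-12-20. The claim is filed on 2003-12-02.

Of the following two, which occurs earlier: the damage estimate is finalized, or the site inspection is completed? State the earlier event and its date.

The adjuster is assigned: Dec 20, 2003.
The damage estimate is finalized: Dec 20, 2003 + 4 days = Dec 24, 2003.
The claim is filed: Dec 2, 2003.
The site inspection is completed: Dec 2, 2003 + 19 days = Dec 21, 2003.
Comparing: the damage estimate is finalized on Dec 24, 2003 vs the site inspection is completed on Dec 21, 2003. Earlier: the site inspection is completed.

The site inspection is completed — 2003-12-21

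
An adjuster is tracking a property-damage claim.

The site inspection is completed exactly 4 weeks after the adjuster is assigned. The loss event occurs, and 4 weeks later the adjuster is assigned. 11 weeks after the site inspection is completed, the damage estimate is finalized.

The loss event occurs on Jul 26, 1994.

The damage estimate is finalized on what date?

Dec 6, 1994

The loss event occurs: Jul 26, 1994.
The adjuster is assigned: Jul 26, 1994 + 4 weeks = Aug 23, 1994.
The site inspection is completed: Aug 23, 1994 + 4 weeks = Sep 20, 1994.
The damage estimate is finalized: Sep 20, 1994 + 11 weeks = Dec 6, 1994.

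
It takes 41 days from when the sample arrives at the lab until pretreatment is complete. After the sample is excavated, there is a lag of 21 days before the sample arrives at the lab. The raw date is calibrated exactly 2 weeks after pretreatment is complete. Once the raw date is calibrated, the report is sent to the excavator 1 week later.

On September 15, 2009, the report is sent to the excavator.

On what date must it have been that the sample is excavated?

June 24, 2009

The report is sent to the excavator: Sep 15, 2009.
The raw date is calibrated: Sep 15, 2009 − 1 week = Sep 8, 2009.
Pretreatment is complete: Sep 8, 2009 − 2 weeks = Aug 25, 2009.
The sample arrives at the lab: Aug 25, 2009 − 41 days = Jul 15, 2009.
The sample is excavated: Jul 15, 2009 − 21 days = Jun 24, 2009.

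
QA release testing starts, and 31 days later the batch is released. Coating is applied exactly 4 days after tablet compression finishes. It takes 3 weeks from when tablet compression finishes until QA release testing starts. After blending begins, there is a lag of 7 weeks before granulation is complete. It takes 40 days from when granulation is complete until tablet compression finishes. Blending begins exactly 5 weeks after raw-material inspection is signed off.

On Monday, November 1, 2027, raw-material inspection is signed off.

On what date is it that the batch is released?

Tuesday, April 25, 2028

Raw-material inspection is signed off: Nov 1, 2027.
Blending begins: Nov 1, 2027 + 5 weeks = Dec 6, 2027.
Granulation is complete: Dec 6, 2027 + 7 weeks = Jan 24, 2028.
Tablet compression finishes: Jan 24, 2028 + 40 days = Mar 4, 2028.
QA release testing starts: Mar 4, 2028 + 3 weeks = Mar 25, 2028.
The batch is released: Mar 25, 2028 + 31 days = Apr 25, 2028.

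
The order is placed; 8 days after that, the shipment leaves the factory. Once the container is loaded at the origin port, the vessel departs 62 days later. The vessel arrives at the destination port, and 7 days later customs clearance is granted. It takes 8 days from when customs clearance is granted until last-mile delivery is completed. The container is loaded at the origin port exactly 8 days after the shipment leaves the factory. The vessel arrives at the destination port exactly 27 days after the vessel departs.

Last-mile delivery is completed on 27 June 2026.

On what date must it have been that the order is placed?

27 February 2026

Last-mile delivery is completed: Jun 27, 2026.
Customs clearance is granted: Jun 27, 2026 − 8 days = Jun 19, 2026.
The vessel arrives at the destination port: Jun 19, 2026 − 7 days = Jun 12, 2026.
The vessel departs: Jun 12, 2026 − 27 days = May 16, 2026.
The container is loaded at the origin port: May 16, 2026 − 62 days = Mar 15, 2026.
The shipment leaves the factory: Mar 15, 2026 − 8 days = Mar 7, 2026.
The order is placed: Mar 7, 2026 − 8 days = Feb 27, 2026.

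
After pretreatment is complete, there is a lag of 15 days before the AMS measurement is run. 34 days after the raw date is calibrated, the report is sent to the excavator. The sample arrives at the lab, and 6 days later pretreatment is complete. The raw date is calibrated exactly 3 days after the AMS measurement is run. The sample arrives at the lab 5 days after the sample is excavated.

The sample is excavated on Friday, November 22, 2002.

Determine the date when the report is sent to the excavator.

The sample is excavated: Nov 22, 2002.
The sample arrives at the lab: Nov 22, 2002 + 5 days = Nov 27, 2002.
Pretreatment is complete: Nov 27, 2002 + 6 days = Dec 3, 2002.
The AMS measurement is run: Dec 3, 2002 + 15 days = Dec 18, 2002.
The raw date is calibrated: Dec 18, 2002 + 3 days = Dec 21, 2002.
The report is sent to the excavator: Dec 21, 2002 + 34 days = Jan 24, 2003.

Friday, January 24, 2003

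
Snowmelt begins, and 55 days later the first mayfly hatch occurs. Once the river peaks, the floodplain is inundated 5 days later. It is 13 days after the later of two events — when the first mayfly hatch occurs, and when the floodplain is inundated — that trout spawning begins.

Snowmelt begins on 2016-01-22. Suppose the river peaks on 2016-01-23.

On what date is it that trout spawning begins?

Snowmelt begins: Jan 22, 2016.
The first mayfly hatch occurs: Jan 22, 2016 + 55 days = Mar 17, 2016.
The river peaks: Jan 23, 2016.
The floodplain is inundated: Jan 23, 2016 + 5 days = Jan 28, 2016.
Both prerequisites met — the first mayfly hatch occurs (Mar 17, 2016), the floodplain is inundated (Jan 28, 2016); the later is Mar 17, 2016.
Trout spawning begins: Mar 17, 2016 + 13 days = Mar 30, 2016.

2016-03-30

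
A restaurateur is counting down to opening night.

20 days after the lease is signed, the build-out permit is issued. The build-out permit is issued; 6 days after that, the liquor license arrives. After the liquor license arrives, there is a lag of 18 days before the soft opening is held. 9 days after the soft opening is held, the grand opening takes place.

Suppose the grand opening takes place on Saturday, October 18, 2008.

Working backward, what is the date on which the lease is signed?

The grand opening takes place: Oct 18, 2008.
The soft opening is held: Oct 18, 2008 − 9 days = Oct 9, 2008.
The liquor license arrives: Oct 9, 2008 − 18 days = Sep 21, 2008.
The build-out permit is issued: Sep 21, 2008 − 6 days = Sep 15, 2008.
The lease is signed: Sep 15, 2008 − 20 days = Aug 26, 2008.

Tuesday, August 26, 2008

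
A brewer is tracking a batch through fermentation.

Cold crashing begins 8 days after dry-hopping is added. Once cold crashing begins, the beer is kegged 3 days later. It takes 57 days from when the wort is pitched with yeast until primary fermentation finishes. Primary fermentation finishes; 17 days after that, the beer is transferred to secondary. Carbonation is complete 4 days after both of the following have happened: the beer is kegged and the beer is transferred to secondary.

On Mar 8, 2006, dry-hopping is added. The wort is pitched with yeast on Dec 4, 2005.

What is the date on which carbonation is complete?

Mar 23, 2006

Dry-hopping is added: Mar 8, 2006.
Cold crashing begins: Mar 8, 2006 + 8 days = Mar 16, 2006.
The beer is kegged: Mar 16, 2006 + 3 days = Mar 19, 2006.
The wort is pitched with yeast: Dec 4, 2005.
Primary fermentation finishes: Dec 4, 2005 + 57 days = Jan 30, 2006.
The beer is transferred to secondary: Jan 30, 2006 + 17 days = Feb 16, 2006.
Both prerequisites met — the beer is kegged (Mar 19, 2006), the beer is transferred to secondary (Feb 16, 2006); the later is Mar 19, 2006.
Carbonation is complete: Mar 19, 2006 + 4 days = Mar 23, 2006.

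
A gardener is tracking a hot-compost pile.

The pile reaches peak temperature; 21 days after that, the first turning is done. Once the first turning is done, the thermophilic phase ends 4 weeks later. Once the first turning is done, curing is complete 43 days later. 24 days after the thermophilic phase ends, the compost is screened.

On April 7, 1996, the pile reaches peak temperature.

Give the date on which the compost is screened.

The pile reaches peak temperature: Apr 7, 1996.
The first turning is done: Apr 7, 1996 + 21 days = Apr 28, 1996.
The thermophilic phase ends: Apr 28, 1996 + 4 weeks = May 26, 1996.
The compost is screened: May 26, 1996 + 24 days = Jun 19, 1996.

June 19, 1996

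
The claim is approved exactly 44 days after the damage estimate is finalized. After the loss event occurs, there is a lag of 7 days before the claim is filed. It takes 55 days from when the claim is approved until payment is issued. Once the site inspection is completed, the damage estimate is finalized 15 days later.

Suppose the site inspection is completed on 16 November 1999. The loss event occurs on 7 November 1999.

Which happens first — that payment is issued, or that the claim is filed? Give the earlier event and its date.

The site inspection is completed: Nov 16, 1999.
The damage estimate is finalized: Nov 16, 1999 + 15 days = Dec 1, 1999.
The claim is approved: Dec 1, 1999 + 44 days = Jan 14, 2000.
Payment is issued: Jan 14, 2000 + 55 days = Mar 9, 2000.
The loss event occurs: Nov 7, 1999.
The claim is filed: Nov 7, 1999 + 7 days = Nov 14, 1999.
Comparing: payment is issued on Mar 9, 2000 vs the claim is filed on Nov 14, 1999. Earlier: the claim is filed.

The claim is filed — 14 November 1999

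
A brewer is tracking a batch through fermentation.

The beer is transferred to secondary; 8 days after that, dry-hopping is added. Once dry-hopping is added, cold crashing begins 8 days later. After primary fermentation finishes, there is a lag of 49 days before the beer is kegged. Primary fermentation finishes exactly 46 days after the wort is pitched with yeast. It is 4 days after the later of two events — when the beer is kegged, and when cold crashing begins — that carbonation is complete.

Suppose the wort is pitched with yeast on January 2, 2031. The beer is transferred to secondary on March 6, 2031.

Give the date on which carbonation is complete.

The wort is pitched with yeast: Jan 2, 2031.
Primary fermentation finishes: Jan 2, 2031 + 46 days = Feb 17, 2031.
The beer is kegged: Feb 17, 2031 + 49 days = Apr 7, 2031.
The beer is transferred to secondary: Mar 6, 2031.
Dry-hopping is added: Mar 6, 2031 + 8 days = Mar 14, 2031.
Cold crashing begins: Mar 14, 2031 + 8 days = Mar 22, 2031.
Both prerequisites met — the beer is kegged (Apr 7, 2031), cold crashing begins (Mar 22, 2031); the later is Apr 7, 2031.
Carbonation is complete: Apr 7, 2031 + 4 days = Apr 11, 2031.

April 11, 2031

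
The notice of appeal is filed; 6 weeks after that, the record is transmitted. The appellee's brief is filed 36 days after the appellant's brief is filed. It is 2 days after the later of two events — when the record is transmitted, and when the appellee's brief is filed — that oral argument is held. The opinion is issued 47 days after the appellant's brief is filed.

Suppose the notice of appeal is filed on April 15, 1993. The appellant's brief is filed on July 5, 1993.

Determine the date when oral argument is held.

The notice of appeal is filed: Apr 15, 1993.
The record is transmitted: Apr 15, 1993 + 6 weeks = May 27, 1993.
The appellant's brief is filed: Jul 5, 1993.
The appellee's brief is filed: Jul 5, 1993 + 36 days = Aug 10, 1993.
Both prerequisites met — the record is transmitted (May 27, 1993), the appellee's brief is filed (Aug 10, 1993); the later is Aug 10, 1993.
Oral argument is held: Aug 10, 1993 + 2 days = Aug 12, 1993.

August 12, 1993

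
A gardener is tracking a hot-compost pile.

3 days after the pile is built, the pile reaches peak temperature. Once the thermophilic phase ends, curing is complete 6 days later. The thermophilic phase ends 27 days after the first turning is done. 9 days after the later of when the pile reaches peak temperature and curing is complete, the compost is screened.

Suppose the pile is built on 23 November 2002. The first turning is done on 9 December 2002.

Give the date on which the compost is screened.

20 January 2003

The pile is built: Nov 23, 2002.
The pile reaches peak temperature: Nov 23, 2002 + 3 days = Nov 26, 2002.
The first turning is done: Dec 9, 2002.
The thermophilic phase ends: Dec 9, 2002 + 27 days = Jan 5, 2003.
Curing is complete: Jan 5, 2003 + 6 days = Jan 11, 2003.
Both prerequisites met — the pile reaches peak temperature (Nov 26, 2002), curing is complete (Jan 11, 2003); the later is Jan 11, 2003.
The compost is screened: Jan 11, 2003 + 9 days = Jan 20, 2003.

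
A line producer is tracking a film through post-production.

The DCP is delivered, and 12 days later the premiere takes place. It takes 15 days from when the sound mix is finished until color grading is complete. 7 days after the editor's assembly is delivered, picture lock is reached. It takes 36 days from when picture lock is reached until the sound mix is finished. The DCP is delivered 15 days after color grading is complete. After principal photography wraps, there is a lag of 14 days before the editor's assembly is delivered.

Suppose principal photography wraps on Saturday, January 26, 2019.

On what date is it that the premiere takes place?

Principal photography wraps: Jan 26, 2019.
The editor's assembly is delivered: Jan 26, 2019 + 14 days = Feb 9, 2019.
Picture lock is reached: Feb 9, 2019 + 7 days = Feb 16, 2019.
The sound mix is finished: Feb 16, 2019 + 36 days = Mar 24, 2019.
Color grading is complete: Mar 24, 2019 + 15 days = Apr 8, 2019.
The DCP is delivered: Apr 8, 2019 + 15 days = Apr 23, 2019.
The premiere takes place: Apr 23, 2019 + 12 days = May 5, 2019.

Sunday, May 5, 2019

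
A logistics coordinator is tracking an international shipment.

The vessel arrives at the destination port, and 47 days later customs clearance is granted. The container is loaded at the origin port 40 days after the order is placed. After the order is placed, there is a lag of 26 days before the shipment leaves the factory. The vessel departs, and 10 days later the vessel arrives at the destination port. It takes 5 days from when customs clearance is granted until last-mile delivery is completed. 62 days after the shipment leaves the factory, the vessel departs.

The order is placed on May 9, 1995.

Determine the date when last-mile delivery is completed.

Oct 6, 1995

The order is placed: May 9, 1995.
The shipment leaves the factory: May 9, 1995 + 26 days = Jun 4, 1995.
The vessel departs: Jun 4, 1995 + 62 days = Aug 5, 1995.
The vessel arrives at the destination port: Aug 5, 1995 + 10 days = Aug 15, 1995.
Customs clearance is granted: Aug 15, 1995 + 47 days = Oct 1, 1995.
Last-mile delivery is completed: Oct 1, 1995 + 5 days = Oct 6, 1995.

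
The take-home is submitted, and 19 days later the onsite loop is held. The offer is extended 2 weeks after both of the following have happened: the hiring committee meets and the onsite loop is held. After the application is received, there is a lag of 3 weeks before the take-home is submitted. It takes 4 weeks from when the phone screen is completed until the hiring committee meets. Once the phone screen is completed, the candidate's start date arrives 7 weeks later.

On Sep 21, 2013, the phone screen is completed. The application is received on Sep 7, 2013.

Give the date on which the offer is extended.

Nov 2, 2013

The phone screen is completed: Sep 21, 2013.
The hiring committee meets: Sep 21, 2013 + 4 weeks = Oct 19, 2013.
The application is received: Sep 7, 2013.
The take-home is submitted: Sep 7, 2013 + 3 weeks = Sep 28, 2013.
The onsite loop is held: Sep 28, 2013 + 19 days = Oct 17, 2013.
Both prerequisites met — the hiring committee meets (Oct 19, 2013), the onsite loop is held (Oct 17, 2013); the later is Oct 19, 2013.
The offer is extended: Oct 19, 2013 + 2 weeks = Nov 2, 2013.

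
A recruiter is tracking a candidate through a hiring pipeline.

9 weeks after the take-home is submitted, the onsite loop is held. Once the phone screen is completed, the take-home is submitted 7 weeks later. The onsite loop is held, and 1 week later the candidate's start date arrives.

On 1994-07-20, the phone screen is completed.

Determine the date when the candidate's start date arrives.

The phone screen is completed: Jul 20, 1994.
The take-home is submitted: Jul 20, 1994 + 7 weeks = Sep 7, 1994.
The onsite loop is held: Sep 7, 1994 + 9 weeks = Nov 9, 1994.
The candidate's start date arrives: Nov 9, 1994 + 1 week = Nov 16, 1994.

1994-11-16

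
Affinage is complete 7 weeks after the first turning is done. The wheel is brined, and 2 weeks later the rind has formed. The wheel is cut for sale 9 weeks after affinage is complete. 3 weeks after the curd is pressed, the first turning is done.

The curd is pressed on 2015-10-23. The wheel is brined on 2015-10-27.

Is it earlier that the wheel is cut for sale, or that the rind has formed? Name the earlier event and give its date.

The rind has formed — 2015-11-10

The curd is pressed: Oct 23, 2015.
The first turning is done: Oct 23, 2015 + 3 weeks = Nov 13, 2015.
Affinage is complete: Nov 13, 2015 + 7 weeks = Jan 1, 2016.
The wheel is cut for sale: Jan 1, 2016 + 9 weeks = Mar 4, 2016.
The wheel is brined: Oct 27, 2015.
The rind has formed: Oct 27, 2015 + 2 weeks = Nov 10, 2015.
Comparing: the wheel is cut for sale on Mar 4, 2016 vs the rind has formed on Nov 10, 2015. Earlier: the rind has formed.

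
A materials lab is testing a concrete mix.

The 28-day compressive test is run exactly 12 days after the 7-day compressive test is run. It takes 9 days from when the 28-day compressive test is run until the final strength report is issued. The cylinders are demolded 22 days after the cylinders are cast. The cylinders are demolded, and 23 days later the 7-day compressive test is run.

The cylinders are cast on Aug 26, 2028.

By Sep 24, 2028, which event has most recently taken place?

The cylinders are cast: Aug 26, 2028.
The cylinders are demolded: Aug 26, 2028 + 22 days = Sep 17, 2028.
The 7-day compressive test is run: Sep 17, 2028 + 23 days = Oct 10, 2028.
The 28-day compressive test is run: Oct 10, 2028 + 12 days = Oct 22, 2028.
The final strength report is issued: Oct 22, 2028 + 9 days = Oct 31, 2028.
Sep 24, 2028 falls between when the cylinders are demolded (Sep 17, 2028) and when the 7-day compressive test is run (Oct 10, 2028).

The cylinders are demolded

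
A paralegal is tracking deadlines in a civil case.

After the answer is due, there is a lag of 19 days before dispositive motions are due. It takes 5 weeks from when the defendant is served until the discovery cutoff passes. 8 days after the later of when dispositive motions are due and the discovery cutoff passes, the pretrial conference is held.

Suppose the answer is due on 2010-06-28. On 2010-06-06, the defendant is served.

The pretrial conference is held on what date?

2010-07-25

The answer is due: Jun 28, 2010.
Dispositive motions are due: Jun 28, 2010 + 19 days = Jul 17, 2010.
The defendant is served: Jun 6, 2010.
The discovery cutoff passes: Jun 6, 2010 + 5 weeks = Jul 11, 2010.
Both prerequisites met — dispositive motions are due (Jul 17, 2010), the discovery cutoff passes (Jul 11, 2010); the later is Jul 17, 2010.
The pretrial conference is held: Jul 17, 2010 + 8 days = Jul 25, 2010.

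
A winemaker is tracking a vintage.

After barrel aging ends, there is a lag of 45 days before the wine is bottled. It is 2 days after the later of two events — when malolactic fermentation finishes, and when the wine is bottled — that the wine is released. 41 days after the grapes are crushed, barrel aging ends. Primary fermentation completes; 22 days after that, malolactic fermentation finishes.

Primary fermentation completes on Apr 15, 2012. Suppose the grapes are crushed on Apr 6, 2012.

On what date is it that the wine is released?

Primary fermentation completes: Apr 15, 2012.
Malolactic fermentation finishes: Apr 15, 2012 + 22 days = May 7, 2012.
The grapes are crushed: Apr 6, 2012.
Barrel aging ends: Apr 6, 2012 + 41 days = May 17, 2012.
The wine is bottled: May 17, 2012 + 45 days = Jul 1, 2012.
Both prerequisites met — malolactic fermentation finishes (May 7, 2012), the wine is bottled (Jul 1, 2012); the later is Jul 1, 2012.
The wine is released: Jul 1, 2012 + 2 days = Jul 3, 2012.

Jul 3, 2012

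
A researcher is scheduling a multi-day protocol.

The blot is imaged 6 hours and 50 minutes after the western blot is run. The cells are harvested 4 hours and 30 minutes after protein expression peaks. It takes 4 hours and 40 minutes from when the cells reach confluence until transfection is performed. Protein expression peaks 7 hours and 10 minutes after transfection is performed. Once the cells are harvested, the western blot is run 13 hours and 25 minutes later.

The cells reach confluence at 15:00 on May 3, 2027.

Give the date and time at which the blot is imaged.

The cells reach confluence: 15:00 May 3, 2027.
Transfection is performed: 15:00 May 3, 2027 + 4h40m = 19:40 May 3, 2027.
Protein expression peaks: 19:40 May 3, 2027 + 7h10m = 02:50 May 4, 2027.
The cells are harvested: 02:50 May 4, 2027 + 4h30m = 07:20 May 4, 2027.
The western blot is run: 07:20 May 4, 2027 + 13h25m = 20:45 May 4, 2027.
The blot is imaged: 20:45 May 4, 2027 + 6h50m = 03:35 May 5, 2027.

03:35 on May 5, 2027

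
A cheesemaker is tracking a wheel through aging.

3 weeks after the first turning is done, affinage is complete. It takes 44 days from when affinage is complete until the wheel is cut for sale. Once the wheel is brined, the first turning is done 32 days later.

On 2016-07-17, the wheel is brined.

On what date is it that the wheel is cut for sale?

2016-10-22

The wheel is brined: Jul 17, 2016.
The first turning is done: Jul 17, 2016 + 32 days = Aug 18, 2016.
Affinage is complete: Aug 18, 2016 + 3 weeks = Sep 8, 2016.
The wheel is cut for sale: Sep 8, 2016 + 44 days = Oct 22, 2016.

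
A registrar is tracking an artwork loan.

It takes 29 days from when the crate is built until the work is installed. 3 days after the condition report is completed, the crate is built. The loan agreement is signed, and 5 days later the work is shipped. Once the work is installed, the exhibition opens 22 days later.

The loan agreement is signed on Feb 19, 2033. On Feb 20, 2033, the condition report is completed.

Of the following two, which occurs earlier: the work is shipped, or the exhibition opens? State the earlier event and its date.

The loan agreement is signed: Feb 19, 2033.
The work is shipped: Feb 19, 2033 + 5 days = Feb 24, 2033.
The condition report is completed: Feb 20, 2033.
The crate is built: Feb 20, 2033 + 3 days = Feb 23, 2033.
The work is installed: Feb 23, 2033 + 29 days = Mar 24, 2033.
The exhibition opens: Mar 24, 2033 + 22 days = Apr 15, 2033.
Comparing: the work is shipped on Feb 24, 2033 vs the exhibition opens on Apr 15, 2033. Earlier: the work is shipped.

The work is shipped — Feb 24, 2033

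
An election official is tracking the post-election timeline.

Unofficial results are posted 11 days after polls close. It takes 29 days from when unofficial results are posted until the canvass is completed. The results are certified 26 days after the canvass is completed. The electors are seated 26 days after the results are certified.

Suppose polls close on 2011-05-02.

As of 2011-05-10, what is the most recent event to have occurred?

Polls close

Polls close: May 2, 2011.
Unofficial results are posted: May 2, 2011 + 11 days = May 13, 2011.
The canvass is completed: May 13, 2011 + 29 days = Jun 11, 2011.
The results are certified: Jun 11, 2011 + 26 days = Jul 7, 2011.
The electors are seated: Jul 7, 2011 + 26 days = Aug 2, 2011.
May 10, 2011 falls between when polls close (May 2, 2011) and when unofficial results are posted (May 13, 2011).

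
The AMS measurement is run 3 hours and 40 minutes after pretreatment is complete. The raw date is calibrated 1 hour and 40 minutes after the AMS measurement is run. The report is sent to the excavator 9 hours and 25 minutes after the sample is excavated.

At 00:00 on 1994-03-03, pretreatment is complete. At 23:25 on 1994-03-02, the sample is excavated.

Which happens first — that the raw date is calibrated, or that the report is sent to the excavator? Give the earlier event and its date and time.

Pretreatment is complete: 00:00 Mar 3, 1994.
The AMS measurement is run: 00:00 Mar 3, 1994 + 3h40m = 03:40 Mar 3, 1994.
The raw date is calibrated: 03:40 Mar 3, 1994 + 1h40m = 05:20 Mar 3, 1994.
The sample is excavated: 23:25 Mar 2, 1994.
The report is sent to the excavator: 23:25 Mar 2, 1994 + 9h25m = 08:50 Mar 3, 1994.
Comparing: the raw date is calibrated at 05:20 Mar 3, 1994 vs the report is sent to the excavator at 08:50 Mar 3, 1994. Earlier: the raw date is calibrated.

The raw date is calibrated — 05:20 on 1994-03-03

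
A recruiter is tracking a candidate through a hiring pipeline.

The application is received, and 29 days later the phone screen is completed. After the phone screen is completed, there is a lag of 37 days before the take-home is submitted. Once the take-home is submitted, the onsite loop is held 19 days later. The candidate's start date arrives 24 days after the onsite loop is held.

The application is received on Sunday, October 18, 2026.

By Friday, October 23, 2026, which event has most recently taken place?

The application is received: Oct 18, 2026.
The phone screen is completed: Oct 18, 2026 + 29 days = Nov 16, 2026.
The take-home is submitted: Nov 16, 2026 + 37 days = Dec 23, 2026.
The onsite loop is held: Dec 23, 2026 + 19 days = Jan 11, 2027.
The candidate's start date arrives: Jan 11, 2027 + 24 days = Feb 4, 2027.
Oct 23, 2026 falls between when the application is received (Oct 18, 2026) and when the phone screen is completed (Nov 16, 2026).

The application is received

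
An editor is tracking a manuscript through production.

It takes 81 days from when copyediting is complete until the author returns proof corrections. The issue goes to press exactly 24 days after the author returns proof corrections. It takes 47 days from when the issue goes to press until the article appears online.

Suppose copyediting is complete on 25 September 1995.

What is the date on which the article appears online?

Copyediting is complete: Sep 25, 1995.
The author returns proof corrections: Sep 25, 1995 + 81 days = Dec 15, 1995.
The issue goes to press: Dec 15, 1995 + 24 days = Jan 8, 1996.
The article appears online: Jan 8, 1996 + 47 days = Feb 24, 1996.

24 February 1996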